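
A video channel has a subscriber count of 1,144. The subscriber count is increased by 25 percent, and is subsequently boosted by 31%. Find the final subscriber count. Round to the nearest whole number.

After the 25% increase: 1,144 × 1.25 = 1430.
Apply the 31% increase: 1430 × 1.31 = 1873.3 ≈ 1,873.

1,873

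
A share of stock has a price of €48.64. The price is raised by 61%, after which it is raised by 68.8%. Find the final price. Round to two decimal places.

€132.19

After the 61% increase: €48.64 × 1.61 = €78.3104.
Apply the 68.8% increase: €78.3104 × 1.688 = €132.1879552 ≈ €132.19.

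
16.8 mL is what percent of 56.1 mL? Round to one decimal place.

16.8 mL ÷ 56.1 mL ≈ 29.9%.

29.9%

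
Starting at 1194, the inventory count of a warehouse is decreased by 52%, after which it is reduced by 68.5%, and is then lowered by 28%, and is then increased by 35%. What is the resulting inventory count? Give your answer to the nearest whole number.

Apply the 52% decrease: 1194 × 0.48 = 573.12.
After the 68.5% decrease: 573.12 × 0.315 = 180.5328.
After the 28% decrease: 180.5328 × 0.72 = 129.983616.
35% increase: 129.983616 × 1.35 = 175.4778816 ≈ 175.

175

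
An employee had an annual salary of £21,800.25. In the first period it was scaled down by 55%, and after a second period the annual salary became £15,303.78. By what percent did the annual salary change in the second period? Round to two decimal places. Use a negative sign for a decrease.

After the first period: £21,800.25 × 0.45 = £9810.1125.
Second-period multiplier: £15,303.78 ÷ £9810.1125 ≈ 1.56.
That is a change of 56.00%.

56.00%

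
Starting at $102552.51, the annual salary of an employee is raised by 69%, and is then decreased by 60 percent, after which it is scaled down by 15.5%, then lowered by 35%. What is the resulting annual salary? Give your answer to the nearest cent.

$38077.03

Each change multiplies by a factor: 1.69 × 0.4 × 0.845 × 0.65 = 0.371293.
$102552.51 × 0.371293 = $38077.02909543 ≈ $38077.03.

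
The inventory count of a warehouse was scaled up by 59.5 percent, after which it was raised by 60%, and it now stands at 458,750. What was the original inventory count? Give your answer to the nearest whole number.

179,761

The overall multiplier applied was 1.595 × 1.6 = 2.552.
So the original inventory count was 458,750 ÷ 2.552 ≈ 179,761.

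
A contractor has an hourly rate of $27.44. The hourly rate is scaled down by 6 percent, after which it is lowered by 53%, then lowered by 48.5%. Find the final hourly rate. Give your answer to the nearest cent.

$6.24

Each change multiplies by a factor: 0.94 × 0.47 × 0.515 = 0.227527.
$27.44 × 0.227527 = $6.24334088 ≈ $6.24.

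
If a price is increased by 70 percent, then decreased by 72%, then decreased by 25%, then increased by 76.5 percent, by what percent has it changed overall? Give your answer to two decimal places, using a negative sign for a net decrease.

-36.99%

The combined multiplier is 1.7 × 0.28 × 0.75 × 1.765 = 0.630105.
That corresponds to a decrease of 36.99%.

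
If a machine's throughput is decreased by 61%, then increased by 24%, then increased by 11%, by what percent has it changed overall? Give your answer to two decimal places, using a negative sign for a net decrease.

-46.32%

The combined multiplier is 0.39 × 1.24 × 1.11 = 0.536796.
That corresponds to a decrease of 46.32%.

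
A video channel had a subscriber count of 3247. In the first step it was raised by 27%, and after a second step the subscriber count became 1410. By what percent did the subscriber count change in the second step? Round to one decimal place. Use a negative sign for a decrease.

-65.8%

After the first step: 3247 × 1.27 = 4123.69.
Second-step multiplier: 1410 ÷ 4123.69 ≈ 0.34193.
That is a change of -65.8%.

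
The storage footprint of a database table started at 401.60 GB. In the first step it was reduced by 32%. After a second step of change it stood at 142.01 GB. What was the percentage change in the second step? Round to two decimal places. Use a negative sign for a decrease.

After the first step: 401.60 × 0.68 = 273.088.
Second-step multiplier: 142.01 ÷ 273.088 ≈ 0.520016.
That is a change of -48.00%.

-48.00%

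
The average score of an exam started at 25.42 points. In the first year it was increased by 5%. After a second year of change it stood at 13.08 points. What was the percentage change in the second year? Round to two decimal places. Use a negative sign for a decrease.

After the first year: 25.42 × 1.05 = 26.691.
Second-year multiplier: 13.08 ÷ 26.691 ≈ 0.490053.
That is a change of -50.99%.

-50.99%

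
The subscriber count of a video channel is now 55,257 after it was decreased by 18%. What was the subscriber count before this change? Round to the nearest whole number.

67,387

The overall multiplier applied was 0.82.
So the original subscriber count was 55,257 ÷ 0.82 ≈ 67,387.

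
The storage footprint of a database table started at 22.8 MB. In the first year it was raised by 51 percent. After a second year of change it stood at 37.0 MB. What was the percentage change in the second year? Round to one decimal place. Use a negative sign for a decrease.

After the first year: 22.8 × 1.51 = 34.428.
Second-year multiplier: 37.0 ÷ 34.428 ≈ 1.07471.
That is a change of 7.5%.

7.5%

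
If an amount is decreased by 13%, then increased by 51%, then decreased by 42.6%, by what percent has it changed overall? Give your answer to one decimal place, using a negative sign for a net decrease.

The combined multiplier is 0.87 × 1.51 × 0.574 = 0.7540638.
That corresponds to a decrease of 24.6%.

-24.6%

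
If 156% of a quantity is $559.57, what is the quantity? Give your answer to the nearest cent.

$559.57 ÷ 1.56 ≈ $358.70.

$358.70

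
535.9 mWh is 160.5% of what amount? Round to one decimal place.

333.9 mWh

535.9 mWh ÷ 1.605 ≈ 333.9 mWh.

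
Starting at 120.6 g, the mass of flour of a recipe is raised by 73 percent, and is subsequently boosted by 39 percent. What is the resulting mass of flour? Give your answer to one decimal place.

290.0 g

73% increase: 120.6 × 1.73 = 208.638.
39% increase: 208.638 × 1.39 = 290.00682 ≈ 290.0.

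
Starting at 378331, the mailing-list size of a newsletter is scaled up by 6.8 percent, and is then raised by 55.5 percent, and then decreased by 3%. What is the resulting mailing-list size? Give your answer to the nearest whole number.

Each change multiplies by a factor: 1.068 × 1.555 × 0.97 = 1.6109178.
378331 × 1.6109178 = 609460.1421918 ≈ 609460.

609460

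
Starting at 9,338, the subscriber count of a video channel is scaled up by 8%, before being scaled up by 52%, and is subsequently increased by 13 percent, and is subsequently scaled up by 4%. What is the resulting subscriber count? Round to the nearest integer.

18,015

Each change multiplies by a factor: 1.08 × 1.52 × 1.13 × 1.04 = 1.92920832.
9,338 × 1.92920832 = 18014.94729216 ≈ 18,015.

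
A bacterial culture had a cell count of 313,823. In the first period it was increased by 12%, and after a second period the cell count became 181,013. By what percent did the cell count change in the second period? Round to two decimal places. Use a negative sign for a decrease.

After the first period: 313,823 × 1.12 = 351481.76.
Second-period multiplier: 181,013 ÷ 351481.76 ≈ 0.515.
That is a change of -48.50%.

-48.50%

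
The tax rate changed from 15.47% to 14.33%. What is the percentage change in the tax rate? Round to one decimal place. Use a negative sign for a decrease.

The change is 14.33 − 15.47 = -1.14 percentage points.
Relative to the original 15.47%, that is -1.14 ÷ 15.47 ≈ -7.4%.

-7.4%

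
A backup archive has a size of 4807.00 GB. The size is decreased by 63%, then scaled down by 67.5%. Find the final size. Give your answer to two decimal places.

Apply the 63% decrease: 4807.00 × 0.37 = 1778.59.
67.5% decrease: 1778.59 × 0.325 = 578.04175 ≈ 578.04.

578.04 GB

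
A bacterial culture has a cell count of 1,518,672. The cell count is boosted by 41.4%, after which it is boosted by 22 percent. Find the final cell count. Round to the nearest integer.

41.4% increase: 1,518,672 × 1.414 = 2147402.208.
After the 22% increase: 2147402.208 × 1.22 = 2619830.69376 ≈ 2,619,831.

2,619,831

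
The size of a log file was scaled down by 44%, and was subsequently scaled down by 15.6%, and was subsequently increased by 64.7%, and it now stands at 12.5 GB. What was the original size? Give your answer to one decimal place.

16.1 GB

The overall multiplier applied was 0.56 × 0.844 × 1.647 = 0.77843808.
So the original size was 12.5 ÷ 0.77843808 ≈ 16.1 GB.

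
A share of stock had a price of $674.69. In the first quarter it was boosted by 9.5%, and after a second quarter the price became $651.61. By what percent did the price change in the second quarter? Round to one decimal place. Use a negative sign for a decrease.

After the first quarter: $674.69 × 1.095 = $738.78555.
Second-quarter multiplier: $651.61 ÷ $738.78555 ≈ 0.882.
That is a change of -11.8%.

-11.8%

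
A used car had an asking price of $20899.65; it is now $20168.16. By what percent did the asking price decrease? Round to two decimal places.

Change: $20168.16 − $20899.65 = -$731.49.
Relative to the original: -$731.49 ÷ $20899.65 ≈ -3.50%.
So the asking price decreased by 3.50%.

3.50%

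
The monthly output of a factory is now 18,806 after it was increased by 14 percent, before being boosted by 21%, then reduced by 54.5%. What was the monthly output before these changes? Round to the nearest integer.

Undoing the 54.5% decrease: 18,806 ÷ 0.455 ≈ 41331.868132.
Undoing the 21% increase: 41331.868132 ÷ 1.21 ≈ 34158.568704.
Undoing the 14% increase: 34158.568704 ÷ 1.14 ≈ 29,964.

29,964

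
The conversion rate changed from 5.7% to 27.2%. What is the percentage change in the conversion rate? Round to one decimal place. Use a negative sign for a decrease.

377.2%

The change is 27.2 − 5.7 = 21.5 percentage points.
Relative to the original 5.7%, that is 21.5 ÷ 5.7 ≈ 377.2%.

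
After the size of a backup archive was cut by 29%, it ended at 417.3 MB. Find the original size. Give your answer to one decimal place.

The overall multiplier applied was 0.71.
So the original size was 417.3 ÷ 0.71 ≈ 587.7 MB.

587.7 MB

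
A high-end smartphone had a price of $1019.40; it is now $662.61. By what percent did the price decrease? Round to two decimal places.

35.00%

Change: $662.61 − $1019.40 = -$356.79.
Relative to the original: -$356.79 ÷ $1019.40 = -35.00%.
So the price decreased by 35.00%.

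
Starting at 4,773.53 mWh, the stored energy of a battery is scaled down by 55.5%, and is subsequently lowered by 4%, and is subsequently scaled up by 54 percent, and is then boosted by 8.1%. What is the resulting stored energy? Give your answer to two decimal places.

Each change multiplies by a factor: 0.445 × 0.96 × 1.54 × 1.081 = 0.711176928.
4,773.53 × 0.711176928 = 3394.82440111584 ≈ 3,394.82.

3,394.82 mWh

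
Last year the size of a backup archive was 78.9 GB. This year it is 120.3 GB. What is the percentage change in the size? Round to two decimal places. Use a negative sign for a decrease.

52.47%

Change: 120.3 − 78.9 = 41.4.
Relative to the original: 41.4 ÷ 78.9 ≈ 52.47%.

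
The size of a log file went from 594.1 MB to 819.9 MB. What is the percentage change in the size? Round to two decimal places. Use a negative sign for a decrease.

38.01%

Change: 819.9 − 594.1 = 225.8.
Relative to the original: 225.8 ÷ 594.1 ≈ 38.01%.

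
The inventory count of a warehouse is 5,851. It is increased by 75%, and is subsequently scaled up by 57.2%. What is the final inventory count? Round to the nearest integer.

16,096

After the 75% increase: 5,851 × 1.75 = 10239.25.
After the 57.2% increase: 10239.25 × 1.572 = 16096.101 ≈ 16,096.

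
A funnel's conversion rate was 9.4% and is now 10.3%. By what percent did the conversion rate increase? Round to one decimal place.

The change is 10.3 − 9.4 = 0.9 percentage points.
Relative to the original 9.4%, that is 0.9 ÷ 9.4 ≈ 9.6%.
So the conversion rate rose by 9.6%.

9.6%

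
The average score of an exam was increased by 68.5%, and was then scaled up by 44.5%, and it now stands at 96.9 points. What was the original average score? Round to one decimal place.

The overall multiplier applied was 1.685 × 1.445 = 2.434825.
So the original average score was 96.9 ÷ 2.434825 ≈ 39.8 points.

39.8 points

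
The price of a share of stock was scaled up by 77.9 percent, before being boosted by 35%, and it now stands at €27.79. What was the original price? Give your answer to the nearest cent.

€11.57

Undoing the 35% increase: €27.79 ÷ 1.35 ≈ €20.585185.
Undoing the 77.9% increase: €20.585185 ÷ 1.779 ≈ €11.57.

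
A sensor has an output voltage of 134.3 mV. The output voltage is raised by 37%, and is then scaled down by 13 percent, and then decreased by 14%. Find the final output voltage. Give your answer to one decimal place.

Each change multiplies by a factor: 1.37 × 0.87 × 0.86 = 1.025034.
134.3 × 1.025034 = 137.6620662 ≈ 137.7.

137.7 mV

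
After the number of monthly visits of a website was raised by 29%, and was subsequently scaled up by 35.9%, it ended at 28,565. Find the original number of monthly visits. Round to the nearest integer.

Undoing the 35.9% increase: 28,565 ÷ 1.359 ≈ 21019.131714.
Undoing the 29% increase: 21019.131714 ÷ 1.29 ≈ 16,294.

16,294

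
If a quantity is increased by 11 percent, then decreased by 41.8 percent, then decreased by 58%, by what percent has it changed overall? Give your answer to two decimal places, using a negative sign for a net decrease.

An 11% increase multiplies by 1.11.
Then a 41.8% decrease: 1.11 × 0.582 = 0.64602.
Then a 58% decrease: 0.64602 × 0.42 = 0.2713284.
Overall factor 0.2713284, i.e. -72.87%.

-72.87%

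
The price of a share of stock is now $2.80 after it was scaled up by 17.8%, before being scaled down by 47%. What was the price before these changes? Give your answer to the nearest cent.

$4.48

Undoing the 47% decrease: $2.80 ÷ 0.53 ≈ $5.283019.
Undoing the 17.8% increase: $5.283019 ÷ 1.178 ≈ $4.48.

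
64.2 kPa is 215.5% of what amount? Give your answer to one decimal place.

64.2 kPa ÷ 2.155 ≈ 29.8 kPa.

29.8 kPa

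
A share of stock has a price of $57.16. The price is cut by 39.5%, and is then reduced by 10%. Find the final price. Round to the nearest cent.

$31.12

Each change multiplies by a factor: 0.605 × 0.9 = 0.5445.
$57.16 × 0.5445 = $31.12362 ≈ $31.12.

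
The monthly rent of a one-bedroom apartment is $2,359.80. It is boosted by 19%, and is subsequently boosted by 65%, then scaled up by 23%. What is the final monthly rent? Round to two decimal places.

$5,699.16

Each change multiplies by a factor: 1.19 × 1.65 × 1.23 = 2.415105.
$2,359.80 × 2.415105 = $5699.164779 ≈ $5,699.16.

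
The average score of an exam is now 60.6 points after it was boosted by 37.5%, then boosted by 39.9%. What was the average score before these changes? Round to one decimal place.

The overall multiplier applied was 1.375 × 1.399 = 1.923625.
So the original average score was 60.6 ÷ 1.923625 ≈ 31.5 points.

31.5 points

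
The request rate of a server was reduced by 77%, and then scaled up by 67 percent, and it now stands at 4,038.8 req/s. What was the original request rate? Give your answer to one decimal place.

Undoing the 67% increase: 4,038.8 ÷ 1.67 ≈ 2418.443114.
Undoing the 77% decrease: 2418.443114 ÷ 0.23 ≈ 10,515.0 req/s.

10,515.0 req/s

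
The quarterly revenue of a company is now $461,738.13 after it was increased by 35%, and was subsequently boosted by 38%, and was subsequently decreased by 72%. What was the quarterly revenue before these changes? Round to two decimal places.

$885,166.26

Undoing the 72% decrease: $461,738.13 ÷ 0.28 = $1649064.75.
Undoing the 38% increase: $1649064.75 ÷ 1.38 ≈ $1194974.456522.
Undoing the 35% increase: $1194974.456522 ÷ 1.35 ≈ $885,166.26.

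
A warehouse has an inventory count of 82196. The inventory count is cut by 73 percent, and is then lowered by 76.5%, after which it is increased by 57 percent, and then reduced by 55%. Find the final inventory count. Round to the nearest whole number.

Apply the 73% decrease: 82196 × 0.27 = 22192.92.
76.5% decrease: 22192.92 × 0.235 = 5215.3362.
57% increase: 5215.3362 × 1.57 = 8188.077834.
Apply the 55% decrease: 8188.077834 × 0.45 = 3684.6350253 ≈ 3685.

3685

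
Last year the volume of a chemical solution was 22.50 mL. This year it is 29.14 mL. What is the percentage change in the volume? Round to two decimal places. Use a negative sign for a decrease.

29.51%

Change: 29.14 − 22.50 = 6.64.
Relative to the original: 6.64 ÷ 22.50 ≈ 29.51%.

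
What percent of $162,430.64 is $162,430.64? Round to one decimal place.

$162,430.64 ÷ $162,430.64 = 100.0%.

100.0%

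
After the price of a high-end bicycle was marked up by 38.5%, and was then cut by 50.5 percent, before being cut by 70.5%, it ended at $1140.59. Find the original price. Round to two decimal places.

The overall multiplier applied was 1.385 × 0.495 × 0.295 = 0.202244625.
So the original price was $1140.59 ÷ 0.202244625 ≈ $5639.66.

$5639.66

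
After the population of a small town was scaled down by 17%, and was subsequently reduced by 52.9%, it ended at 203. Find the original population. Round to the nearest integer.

519

The overall multiplier applied was 0.83 × 0.471 = 0.39093.
So the original population was 203 ÷ 0.39093 ≈ 519.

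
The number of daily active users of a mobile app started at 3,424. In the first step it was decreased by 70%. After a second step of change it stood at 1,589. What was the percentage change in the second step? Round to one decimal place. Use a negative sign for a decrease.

After the first step: 3,424 × 0.3 = 1027.2.
Second-step multiplier: 1,589 ÷ 1027.2 ≈ 1.54692.
That is a change of 54.7%.

54.7%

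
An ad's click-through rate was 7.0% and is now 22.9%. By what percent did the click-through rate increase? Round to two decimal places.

The change is 22.9 − 7.0 = 15.9 percentage points.
Relative to the original 7.0%, that is 15.9 ÷ 7.0 ≈ 227.14%.
So the click-through rate rose by 227.14%.

227.14%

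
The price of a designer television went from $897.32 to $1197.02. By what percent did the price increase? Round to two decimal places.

Change: $1197.02 − $897.32 = $299.70.
Relative to the original: $299.70 ÷ $897.32 ≈ 33.40%.
So the price increased by 33.40%.

33.40%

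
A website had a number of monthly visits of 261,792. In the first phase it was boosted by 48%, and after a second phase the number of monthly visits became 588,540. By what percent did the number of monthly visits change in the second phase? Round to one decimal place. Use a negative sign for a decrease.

51.9%

After the first phase: 261,792 × 1.48 = 387452.16.
Second-phase multiplier: 588,540 ÷ 387452.16 ≈ 1.519.
That is a change of 51.9%.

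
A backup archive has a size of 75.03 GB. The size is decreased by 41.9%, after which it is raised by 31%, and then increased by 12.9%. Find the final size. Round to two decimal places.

Each change multiplies by a factor: 0.581 × 1.31 × 1.129 = 0.85929319.
75.03 × 0.85929319 = 64.4727680457 ≈ 64.47.

64.47 GB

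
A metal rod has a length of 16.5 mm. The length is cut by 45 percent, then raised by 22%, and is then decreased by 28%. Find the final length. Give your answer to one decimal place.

Each change multiplies by a factor: 0.55 × 1.22 × 0.72 = 0.48312.
16.5 × 0.48312 = 7.97148 ≈ 8.0.

8.0 mm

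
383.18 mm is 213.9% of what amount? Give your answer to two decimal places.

179.14 mm

383.18 mm ÷ 2.139 ≈ 179.14 mm.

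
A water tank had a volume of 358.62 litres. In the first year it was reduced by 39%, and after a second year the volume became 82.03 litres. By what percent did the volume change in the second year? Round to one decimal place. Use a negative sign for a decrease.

After the first year: 358.62 × 0.61 = 218.7582.
Second-year multiplier: 82.03 ÷ 218.7582 ≈ 0.37498.
That is a change of -62.5%.

-62.5%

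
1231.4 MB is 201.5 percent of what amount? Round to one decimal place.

611.1 MB

1231.4 MB ÷ 2.015 ≈ 611.1 MB.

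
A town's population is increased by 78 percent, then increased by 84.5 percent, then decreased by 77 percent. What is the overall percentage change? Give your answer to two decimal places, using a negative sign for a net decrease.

-24.47%

A 78% increase multiplies by 1.78.
Then an 84.5% increase: 1.78 × 1.845 = 3.2841.
Then a 77% decrease: 3.2841 × 0.23 = 0.755343.
Overall factor 0.755343, i.e. -24.47%.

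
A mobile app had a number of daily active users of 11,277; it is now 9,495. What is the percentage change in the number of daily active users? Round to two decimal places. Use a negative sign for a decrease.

-15.80%

Change: 9,495 − 11,277 = -1,782.
Relative to the original: -1,782 ÷ 11,277 ≈ -15.80%.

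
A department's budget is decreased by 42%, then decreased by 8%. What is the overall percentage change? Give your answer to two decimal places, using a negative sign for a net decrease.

-46.64%

The combined multiplier is 0.58 × 0.92 = 0.5336.
That corresponds to a decrease of 46.64%.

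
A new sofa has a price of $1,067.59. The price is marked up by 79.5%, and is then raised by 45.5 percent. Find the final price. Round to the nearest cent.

$2,788.25

Each change multiplies by a factor: 1.795 × 1.455 = 2.611725.
$1,067.59 × 2.611725 = $2788.25149275 ≈ $2,788.25.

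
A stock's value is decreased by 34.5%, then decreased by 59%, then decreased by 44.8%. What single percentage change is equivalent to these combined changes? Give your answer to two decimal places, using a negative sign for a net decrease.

-85.18%

The combined multiplier is 0.655 × 0.41 × 0.552 = 0.1482396.
That corresponds to a decrease of 85.18%.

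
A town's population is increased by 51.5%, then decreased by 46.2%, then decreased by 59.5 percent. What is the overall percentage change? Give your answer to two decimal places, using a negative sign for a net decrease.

A 51.5% increase multiplies by 1.515.
Then a 46.2% decrease: 1.515 × 0.538 = 0.81507.
Then a 59.5% decrease: 0.81507 × 0.405 = 0.33010335.
Overall factor 0.33010335, i.e. -66.99%.

-66.99%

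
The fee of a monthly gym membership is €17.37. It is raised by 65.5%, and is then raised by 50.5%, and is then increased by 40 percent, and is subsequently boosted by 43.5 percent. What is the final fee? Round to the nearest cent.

After the 65.5% increase: €17.37 × 1.655 = €28.74735.
50.5% increase: €28.74735 × 1.505 = €43.26476175.
40% increase: €43.26476175 × 1.4 = €60.57066645.
Apply the 43.5% increase: €60.57066645 × 1.435 = €86.91890635575 ≈ €86.92.

€86.92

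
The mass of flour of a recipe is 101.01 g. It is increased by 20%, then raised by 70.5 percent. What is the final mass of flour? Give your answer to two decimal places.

Each change multiplies by a factor: 1.2 × 1.705 = 2.046.
101.01 × 2.046 = 206.66646 ≈ 206.67.

206.67 g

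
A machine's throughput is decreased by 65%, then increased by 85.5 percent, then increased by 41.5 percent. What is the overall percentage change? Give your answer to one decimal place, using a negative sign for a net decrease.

-8.1%

The combined multiplier is 0.35 × 1.855 × 1.415 = 0.91868875.
That corresponds to a decrease of 8.1%.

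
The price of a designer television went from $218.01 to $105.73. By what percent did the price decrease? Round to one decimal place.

Change: $105.73 − $218.01 = -$112.28.
Relative to the original: -$112.28 ÷ $218.01 ≈ -51.5%.
So the price decreased by 51.5%.

51.5%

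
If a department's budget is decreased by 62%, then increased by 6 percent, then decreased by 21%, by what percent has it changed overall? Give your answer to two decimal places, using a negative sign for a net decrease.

-68.18%

A 62% decrease multiplies by 0.38.
Then a 6% increase: 0.38 × 1.06 = 0.4028.
Then a 21% decrease: 0.4028 × 0.79 = 0.318212.
Overall factor 0.318212, i.e. -68.18%.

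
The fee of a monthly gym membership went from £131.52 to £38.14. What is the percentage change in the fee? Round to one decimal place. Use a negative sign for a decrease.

Change: £38.14 − £131.52 = -£93.38.
Relative to the original: -£93.38 ÷ £131.52 ≈ -71.0%.

-71.0%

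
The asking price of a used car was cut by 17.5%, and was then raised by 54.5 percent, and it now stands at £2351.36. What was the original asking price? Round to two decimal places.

Undoing the 54.5% increase: £2351.36 ÷ 1.545 ≈ £1521.915858.
Undoing the 17.5% decrease: £1521.915858 ÷ 0.825 ≈ £1844.75.

£1844.75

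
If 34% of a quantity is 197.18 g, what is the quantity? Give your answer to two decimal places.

197.18 g ÷ 0.34 ≈ 579.94 g.

579.94 g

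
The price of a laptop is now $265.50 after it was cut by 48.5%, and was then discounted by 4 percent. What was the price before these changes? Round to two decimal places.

The overall multiplier applied was 0.515 × 0.96 = 0.4944.
So the original price was $265.50 ÷ 0.4944 ≈ $537.01.

$537.01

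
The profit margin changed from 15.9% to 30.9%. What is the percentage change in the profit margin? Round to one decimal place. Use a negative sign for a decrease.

The change is 30.9 − 15.9 = 15.0 percentage points.
Relative to the original 15.9%, that is 15.0 ÷ 15.9 ≈ 94.3%.

94.3%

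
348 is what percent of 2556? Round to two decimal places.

348 ÷ 2556 ≈ 13.62%.

13.62%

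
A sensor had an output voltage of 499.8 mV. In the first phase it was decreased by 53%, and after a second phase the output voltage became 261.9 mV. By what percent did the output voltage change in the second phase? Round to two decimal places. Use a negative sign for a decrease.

After the first phase: 499.8 × 0.47 = 234.906.
Second-phase multiplier: 261.9 ÷ 234.906 ≈ 1.114914.
That is a change of 11.49%.

11.49%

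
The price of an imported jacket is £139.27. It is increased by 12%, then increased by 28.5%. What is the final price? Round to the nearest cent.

£200.44

Each change multiplies by a factor: 1.12 × 1.285 = 1.4392.
£139.27 × 1.4392 = £200.437384 ≈ £200.44.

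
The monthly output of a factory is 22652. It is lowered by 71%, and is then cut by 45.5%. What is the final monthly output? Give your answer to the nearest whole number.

After the 71% decrease: 22652 × 0.29 = 6569.08.
45.5% decrease: 6569.08 × 0.545 = 3580.1486 ≈ 3580.

3580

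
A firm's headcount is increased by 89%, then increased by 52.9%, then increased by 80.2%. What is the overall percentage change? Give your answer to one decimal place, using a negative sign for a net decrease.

420.7%

An 89% increase multiplies by 1.89.
Then a 52.9% increase: 1.89 × 1.529 = 2.88981.
Then an 80.2% increase: 2.88981 × 1.802 = 5.20743762.
Overall factor 5.20743762, i.e. 420.7%.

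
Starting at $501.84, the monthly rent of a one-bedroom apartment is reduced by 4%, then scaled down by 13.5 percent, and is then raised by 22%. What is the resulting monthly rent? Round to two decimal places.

$508.41

Each change multiplies by a factor: 0.96 × 0.865 × 1.22 = 1.013088.
$501.84 × 1.013088 = $508.40808192 ≈ $508.41.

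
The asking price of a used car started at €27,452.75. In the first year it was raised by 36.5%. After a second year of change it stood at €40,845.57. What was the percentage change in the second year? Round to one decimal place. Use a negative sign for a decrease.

9.0%

After the first year: €27,452.75 × 1.365 = €37473.00375.
Second-year multiplier: €40,845.57 ÷ €37473.00375 ≈ 1.09.
That is a change of 9.0%.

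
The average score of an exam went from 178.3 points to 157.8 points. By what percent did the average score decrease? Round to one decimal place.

Change: 157.8 − 178.3 = -20.5.
Relative to the original: -20.5 ÷ 178.3 ≈ -11.5%.
So the average score decreased by 11.5%.

11.5%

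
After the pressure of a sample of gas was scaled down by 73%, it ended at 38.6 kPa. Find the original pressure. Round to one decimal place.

The overall multiplier applied was 0.27.
So the original pressure was 38.6 ÷ 0.27 ≈ 143.0 kPa.

143.0 kPa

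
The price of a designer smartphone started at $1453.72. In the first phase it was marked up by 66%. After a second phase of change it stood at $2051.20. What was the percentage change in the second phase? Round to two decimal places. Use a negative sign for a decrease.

-15.00%

After the first phase: $1453.72 × 1.66 = $2413.1752.
Second-phase multiplier: $2051.20 ÷ $2413.1752 ≈ 0.85.
That is a change of -15.00%.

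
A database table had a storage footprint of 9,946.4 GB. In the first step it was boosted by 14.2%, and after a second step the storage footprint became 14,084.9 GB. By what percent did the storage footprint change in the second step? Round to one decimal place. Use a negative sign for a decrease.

After the first step: 9,946.4 × 1.142 = 11358.7888.
Second-step multiplier: 14,084.9 ÷ 11358.7888 ≈ 1.24.
That is a change of 24.0%.

24.0%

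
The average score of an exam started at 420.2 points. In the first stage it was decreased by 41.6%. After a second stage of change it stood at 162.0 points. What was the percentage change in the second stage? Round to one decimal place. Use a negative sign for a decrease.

After the first stage: 420.2 × 0.584 = 245.3968.
Second-stage multiplier: 162.0 ÷ 245.3968 ≈ 0.66016.
That is a change of -34.0%.

-34.0%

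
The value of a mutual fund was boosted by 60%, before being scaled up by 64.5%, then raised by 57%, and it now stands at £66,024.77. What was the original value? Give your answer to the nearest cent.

£15,977.96

Undoing the 57% increase: £66,024.77 ÷ 1.57 ≈ £42053.993631.
Undoing the 64.5% increase: £42053.993631 ÷ 1.645 ≈ £25564.73777.
Undoing the 60% increase: £25564.73777 ÷ 1.6 ≈ £15,977.96.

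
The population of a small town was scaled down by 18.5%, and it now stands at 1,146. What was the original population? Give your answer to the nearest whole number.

1,406

The overall multiplier applied was 0.815.
So the original population was 1,146 ÷ 0.815 ≈ 1,406.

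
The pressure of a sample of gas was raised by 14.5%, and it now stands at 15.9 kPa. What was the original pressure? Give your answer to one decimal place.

13.9 kPa

The overall multiplier applied was 1.145.
So the original pressure was 15.9 ÷ 1.145 ≈ 13.9 kPa.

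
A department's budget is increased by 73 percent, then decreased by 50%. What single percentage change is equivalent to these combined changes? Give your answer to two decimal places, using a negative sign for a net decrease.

The combined multiplier is 1.73 × 0.5 = 0.865.
That corresponds to a decrease of 13.50%.

-13.50%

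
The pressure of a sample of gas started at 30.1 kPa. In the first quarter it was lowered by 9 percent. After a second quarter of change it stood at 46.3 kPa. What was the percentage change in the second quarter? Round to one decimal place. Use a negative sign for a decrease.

69.0%

After the first quarter: 30.1 × 0.91 = 27.391.
Second-quarter multiplier: 46.3 ÷ 27.391 ≈ 1.69034.
That is a change of 69.0%.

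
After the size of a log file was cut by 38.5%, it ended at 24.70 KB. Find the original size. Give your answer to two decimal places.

The overall multiplier applied was 0.615.
So the original size was 24.70 ÷ 0.615 ≈ 40.16 KB.

40.16 KB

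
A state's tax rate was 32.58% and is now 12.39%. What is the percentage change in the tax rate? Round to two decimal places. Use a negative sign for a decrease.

-61.97%

The change is 12.39 − 32.58 = -20.19 percentage points.
Relative to the original 32.58%, that is -20.19 ÷ 32.58 ≈ -61.97%.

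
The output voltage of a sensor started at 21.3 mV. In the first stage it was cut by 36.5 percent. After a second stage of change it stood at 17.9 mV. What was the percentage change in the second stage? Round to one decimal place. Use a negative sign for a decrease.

After the first stage: 21.3 × 0.635 = 13.5255.
Second-stage multiplier: 17.9 ÷ 13.5255 ≈ 1.32343.
That is a change of 32.3%.

32.3%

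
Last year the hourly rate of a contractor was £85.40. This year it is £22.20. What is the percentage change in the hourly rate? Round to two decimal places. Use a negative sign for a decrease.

Change: £22.20 − £85.40 = -£63.20.
Relative to the original: -£63.20 ÷ £85.40 ≈ -74.00%.

-74.00%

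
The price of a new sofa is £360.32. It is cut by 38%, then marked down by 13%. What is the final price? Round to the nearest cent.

£194.36

Each change multiplies by a factor: 0.62 × 0.87 = 0.5394.
£360.32 × 0.5394 = £194.356608 ≈ £194.36.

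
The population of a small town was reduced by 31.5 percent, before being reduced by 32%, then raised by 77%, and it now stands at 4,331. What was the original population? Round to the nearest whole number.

Undoing the 77% increase: 4,331 ÷ 1.77 ≈ 2446.892655.
Undoing the 32% decrease: 2446.892655 ÷ 0.68 ≈ 3598.371551.
Undoing the 31.5% decrease: 3598.371551 ÷ 0.685 ≈ 5,253.

5,253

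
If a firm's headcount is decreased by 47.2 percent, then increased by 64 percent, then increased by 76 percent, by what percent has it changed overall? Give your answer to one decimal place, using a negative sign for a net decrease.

A 47.2% decrease multiplies by 0.528.
Then a 64% increase: 0.528 × 1.64 = 0.86592.
Then a 76% increase: 0.86592 × 1.76 = 1.5240192.
Overall factor 1.5240192, i.e. 52.4%.

52.4%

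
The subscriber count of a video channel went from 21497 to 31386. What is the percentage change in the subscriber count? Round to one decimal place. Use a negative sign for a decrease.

46.0%

Change: 31386 − 21497 = 9889.
Relative to the original: 9889 ÷ 21497 ≈ 46.0%.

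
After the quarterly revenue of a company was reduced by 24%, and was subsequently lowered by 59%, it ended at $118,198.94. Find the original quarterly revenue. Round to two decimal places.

Undoing the 59% decrease: $118,198.94 ÷ 0.41 ≈ $288290.097561.
Undoing the 24% decrease: $288290.097561 ÷ 0.76 ≈ $379,329.08.

$379,329.08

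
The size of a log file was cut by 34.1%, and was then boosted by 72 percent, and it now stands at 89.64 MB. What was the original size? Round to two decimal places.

79.08 MB

Undoing the 72% increase: 89.64 ÷ 1.72 ≈ 52.116279.
Undoing the 34.1% decrease: 52.116279 ÷ 0.659 ≈ 79.08 MB.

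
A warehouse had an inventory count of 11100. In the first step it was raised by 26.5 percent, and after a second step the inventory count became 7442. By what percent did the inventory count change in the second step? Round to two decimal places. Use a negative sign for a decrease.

-47.00%

After the first step: 11100 × 1.265 = 14041.5.
Second-step multiplier: 7442 ÷ 14041.5 ≈ 0.53.
That is a change of -47.00%.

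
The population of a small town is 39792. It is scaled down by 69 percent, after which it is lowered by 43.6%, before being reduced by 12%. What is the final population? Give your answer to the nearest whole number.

6122

Apply the 69% decrease: 39792 × 0.31 = 12335.52.
43.6% decrease: 12335.52 × 0.564 = 6957.23328.
Apply the 12% decrease: 6957.23328 × 0.88 = 6122.3652864 ≈ 6122.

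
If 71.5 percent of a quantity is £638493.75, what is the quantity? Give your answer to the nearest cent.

£638493.75 ÷ 0.715 ≈ £892998.25.

£892998.25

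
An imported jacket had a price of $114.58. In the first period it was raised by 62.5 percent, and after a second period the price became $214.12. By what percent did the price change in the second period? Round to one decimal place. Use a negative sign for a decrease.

15.0%

After the first period: $114.58 × 1.625 = $186.1925.
Second-period multiplier: $214.12 ÷ $186.1925 ≈ 1.14999.
That is a change of 15.0%.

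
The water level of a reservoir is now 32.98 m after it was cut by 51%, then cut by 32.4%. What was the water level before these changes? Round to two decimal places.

Undoing the 32.4% decrease: 32.98 ÷ 0.676 ≈ 48.786982.
Undoing the 51% decrease: 48.786982 ÷ 0.49 ≈ 99.57 m.

99.57 m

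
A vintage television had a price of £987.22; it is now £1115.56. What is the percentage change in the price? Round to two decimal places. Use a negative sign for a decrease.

13.00%

Change: £1115.56 − £987.22 = £128.34.
Relative to the original: £128.34 ÷ £987.22 ≈ 13.00%.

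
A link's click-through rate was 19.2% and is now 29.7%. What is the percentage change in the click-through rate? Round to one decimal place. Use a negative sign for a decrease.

The change is 29.7 − 19.2 = 10.5 percentage points.
Relative to the original 19.2%, that is 10.5 ÷ 19.2 ≈ 54.7%.

54.7%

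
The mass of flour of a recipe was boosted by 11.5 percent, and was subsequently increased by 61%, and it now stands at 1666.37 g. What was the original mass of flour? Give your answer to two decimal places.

928.26 g

The overall multiplier applied was 1.115 × 1.61 = 1.79515.
So the original mass of flour was 1666.37 ÷ 1.79515 ≈ 928.26 g.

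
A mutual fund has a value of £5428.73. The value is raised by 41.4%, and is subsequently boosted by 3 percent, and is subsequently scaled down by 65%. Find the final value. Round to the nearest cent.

£2767.28

Each change multiplies by a factor: 1.414 × 1.03 × 0.35 = 0.509747.
£5428.73 × 0.509747 = £2767.27883131 ≈ £2767.28.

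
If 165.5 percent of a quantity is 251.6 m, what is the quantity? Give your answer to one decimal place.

251.6 m ÷ 1.655 ≈ 152.0 m.

152.0 m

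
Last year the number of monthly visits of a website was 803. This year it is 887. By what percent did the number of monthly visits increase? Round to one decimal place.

Change: 887 − 803 = 84.
Relative to the original: 84 ÷ 803 ≈ 10.5%.
So the number of monthly visits increased by 10.5%.

10.5%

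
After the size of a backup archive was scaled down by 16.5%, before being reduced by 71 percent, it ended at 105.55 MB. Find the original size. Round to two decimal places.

Undoing the 71% decrease: 105.55 ÷ 0.29 ≈ 363.965517.
Undoing the 16.5% decrease: 363.965517 ÷ 0.835 ≈ 435.89 MB.

435.89 MB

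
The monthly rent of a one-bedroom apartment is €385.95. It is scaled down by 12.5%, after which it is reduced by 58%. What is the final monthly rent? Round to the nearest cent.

€141.84

After the 12.5% decrease: €385.95 × 0.875 = €337.70625.
58% decrease: €337.70625 × 0.42 = €141.836625 ≈ €141.84.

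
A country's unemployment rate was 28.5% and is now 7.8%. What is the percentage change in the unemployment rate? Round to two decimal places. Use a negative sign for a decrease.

The change is 7.8 − 28.5 = -20.7 percentage points.
Relative to the original 28.5%, that is -20.7 ÷ 28.5 ≈ -72.63%.

-72.63%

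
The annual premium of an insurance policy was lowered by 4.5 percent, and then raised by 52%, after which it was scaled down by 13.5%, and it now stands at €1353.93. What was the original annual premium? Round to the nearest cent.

Undoing the 13.5% decrease: €1353.93 ÷ 0.865 ≈ €1565.236994.
Undoing the 52% increase: €1565.236994 ÷ 1.52 ≈ €1029.76118.
Undoing the 4.5% decrease: €1029.76118 ÷ 0.955 ≈ €1078.28.

€1078.28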